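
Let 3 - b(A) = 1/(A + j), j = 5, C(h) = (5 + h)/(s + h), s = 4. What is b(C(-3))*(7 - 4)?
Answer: 60/7 ≈ 8.5714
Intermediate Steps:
C(h) = (5 + h)/(4 + h)
b(A) = 3 - 1/(5 + A) (b(A) = 3 - 1/(A + 5) = 3 - 1/(5 + A))
b(C(-3))*(7 - 4) = ((14 + 3*((5 - 3)/(4 - 3)))/(5 + (5 - 3)/(4 - 3)))*(7 - 4) = ((14 + 3*(2/1))/(5 + 2/1))*3 = ((14 + 3*(1*2))/(5 + 1*2))*3 = ((14 + 3*2)/(5 + 2))*3 = ((14 + 6)/7)*3 = ((⅐)*20)*3 = (20/7)*3 = 60/7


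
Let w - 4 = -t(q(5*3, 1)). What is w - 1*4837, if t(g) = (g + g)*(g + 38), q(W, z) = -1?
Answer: -4759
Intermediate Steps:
t(g) = 2*g*(38 + g) (t(g) = (2*g)*(38 + g) = 2*g*(38 + g))
w = 78 (w = 4 - 2*(-1)*(38 - 1) = 4 - 2*(-1)*37 = 4 - 1*(-74) = 4 + 74 = 78)
w - 1*4837 = 78 - 1*4837 = 78 - 4837 = -4759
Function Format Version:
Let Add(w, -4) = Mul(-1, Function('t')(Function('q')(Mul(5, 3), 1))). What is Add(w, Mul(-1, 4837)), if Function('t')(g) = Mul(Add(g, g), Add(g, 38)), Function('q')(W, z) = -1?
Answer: -4759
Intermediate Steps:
Function('t')(g) = Mul(2, g, Add(38, g)) (Function('t')(g) = Mul(Mul(2, g), Add(38, g)) = Mul(2, g, Add(38, g)))
w = 78 (w = Add(4, Mul(-1, Mul(2, -1, Add(38, -1)))) = Add(4, Mul(-1, Mul(2, -1, 37))) = Add(4, Mul(-1, -74)) = Add(4, 74) = 78)
Add(w, Mul(-1, 4837)) = Add(78, Mul(-1, 4837)) = Add(78, -4837) = -4759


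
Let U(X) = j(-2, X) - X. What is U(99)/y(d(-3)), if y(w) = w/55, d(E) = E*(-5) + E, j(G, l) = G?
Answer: -5555/12 ≈ -462.92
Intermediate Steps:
d(E) = -4*E (d(E) = -5*E + E = -4*E)
U(X) = -2 - X
y(w) = w/55 (y(w) = w*(1/55) = w/55)
U(99)/y(d(-3)) = (-2 - 1*99)/(((-4*(-3))/55)) = (-2 - 99)/(((1/55)*12)) = -101/12/55 = -101*55/12 = -5555/12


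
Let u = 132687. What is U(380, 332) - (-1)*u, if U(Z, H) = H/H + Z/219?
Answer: 29059052/219 ≈ 1.3269e+5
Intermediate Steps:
U(Z, H) = 1 + Z/219 (U(Z, H) = 1 + Z*(1/219) = 1 + Z/219)
U(380, 332) - (-1)*u = (1 + (1/219)*380) - (-1)*132687 = (1 + 380/219) - 1*(-132687) = 599/219 + 132687 = 29059052/219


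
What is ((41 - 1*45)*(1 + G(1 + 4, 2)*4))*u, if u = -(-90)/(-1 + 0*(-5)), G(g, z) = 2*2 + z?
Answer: 9000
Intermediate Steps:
G(g, z) = 4 + z
u = -90 (u = -(-90)/(-1 + 0) = -(-90)/(-1) = -(-90)*(-1) = -1*90 = -90)
((41 - 1*45)*(1 + G(1 + 4, 2)*4))*u = ((41 - 1*45)*(1 + (4 + 2)*4))*(-90) = ((41 - 45)*(1 + 6*4))*(-90) = -4*(1 + 24)*(-90) = -4*25*(-90) = -100*(-90) = 9000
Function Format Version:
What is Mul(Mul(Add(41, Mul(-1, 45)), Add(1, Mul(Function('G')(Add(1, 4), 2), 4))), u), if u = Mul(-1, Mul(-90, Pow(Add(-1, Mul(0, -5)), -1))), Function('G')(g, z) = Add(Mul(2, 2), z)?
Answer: 9000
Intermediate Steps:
Function('G')(g, z) = Add(4, z)
u = -90 (u = Mul(-1, Mul(-90, Pow(Add(-1, 0), -1))) = Mul(-1, Mul(-90, Pow(-1, -1))) = Mul(-1, Mul(-90, -1)) = Mul(-1, 90) = -90)
Mul(Mul(Add(41, Mul(-1, 45)), Add(1, Mul(Function('G')(Add(1, 4), 2), 4))), u) = Mul(Mul(Add(41, Mul(-1, 45)), Add(1, Mul(Add(4, 2), 4))), -90) = Mul(Mul(Add(41, -45), Add(1, Mul(6, 4))), -90) = Mul(Mul(-4, Add(1, 24)), -90) = Mul(Mul(-4, 25), -90) = Mul(-100, -90) = 9000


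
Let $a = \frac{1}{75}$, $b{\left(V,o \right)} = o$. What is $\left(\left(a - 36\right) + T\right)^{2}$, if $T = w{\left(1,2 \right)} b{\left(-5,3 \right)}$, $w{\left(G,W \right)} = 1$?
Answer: $\frac{6120676}{5625} \approx 1088.1$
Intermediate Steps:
$a = \frac{1}{75} \approx 0.013333$
$T = 3$ ($T = 1 \cdot 3 = 3$)
$\left(\left(a - 36\right) + T\right)^{2} = \left(\left(\frac{1}{75} - 36\right) + 3\right)^{2} = \left(- \frac{2699}{75} + 3\right)^{2} = \left(- \frac{2474}{75}\right)^{2} = \frac{6120676}{5625}$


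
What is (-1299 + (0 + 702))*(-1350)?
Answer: 805950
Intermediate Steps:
(-1299 + (0 + 702))*(-1350) = (-1299 + 702)*(-1350) = -597*(-1350) = 805950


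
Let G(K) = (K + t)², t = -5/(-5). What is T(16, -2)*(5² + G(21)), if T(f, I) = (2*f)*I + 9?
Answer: -27995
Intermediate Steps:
t = 1 (t = -5*(-⅕) = 1)
T(f, I) = 9 + 2*I*f (T(f, I) = 2*I*f + 9 = 9 + 2*I*f)
G(K) = (1 + K)² (G(K) = (K + 1)² = (1 + K)²)
T(16, -2)*(5² + G(21)) = (9 + 2*(-2)*16)*(5² + (1 + 21)²) = (9 - 64)*(25 + 22²) = -55*(25 + 484) = -55*509 = -27995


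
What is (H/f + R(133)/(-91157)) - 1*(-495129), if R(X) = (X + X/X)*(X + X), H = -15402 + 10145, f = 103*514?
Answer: 2389506969625329/4826033894 ≈ 4.9513e+5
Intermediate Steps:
f = 52942
H = -5257
R(X) = 2*X*(1 + X) (R(X) = (X + 1)*(2*X) = (1 + X)*(2*X) = 2*X*(1 + X))
(H/f + R(133)/(-91157)) - 1*(-495129) = (-5257/52942 + (2*133*(1 + 133))/(-91157)) - 1*(-495129) = (-5257*1/52942 + (2*133*134)*(-1/91157)) + 495129 = (-5257/52942 + 35644*(-1/91157)) + 495129 = (-5257/52942 - 35644/91157) + 495129 = -2366276997/4826033894 + 495129 = 2389506969625329/4826033894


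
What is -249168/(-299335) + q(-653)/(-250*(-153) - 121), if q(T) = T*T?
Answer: 137139664687/11413344215 ≈ 12.016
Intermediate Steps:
q(T) = T²
-249168/(-299335) + q(-653)/(-250*(-153) - 121) = -249168/(-299335) + (-653)²/(-250*(-153) - 121) = -249168*(-1/299335) + 426409/(38250 - 121) = 249168/299335 + 426409/38129 = 137139664687/11413344215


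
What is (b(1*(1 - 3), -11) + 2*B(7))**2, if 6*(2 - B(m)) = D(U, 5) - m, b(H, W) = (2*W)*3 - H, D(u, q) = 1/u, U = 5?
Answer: 749956/225 ≈ 3333.1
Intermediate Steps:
D(u, q) = 1/u
b(H, W) = -H + 6*W (b(H, W) = 6*W - H = -H + 6*W)
B(m) = 59/30 + m/6 (B(m) = 2 - (1/5 - m)/6 = 2 + (-1/30 + m/6) = 59/30 + m/6)
(b(1*(1 - 3), -11) + 2*B(7))**2 = ((-(1 - 3) + 6*(-11)) + 2*(59/30 + (1/6)*7))**2 = ((-(-2) - 66) + 2*(59/30 + 7/6))**2 = ((-1*(-2) - 66) + 2*(47/15))**2 = ((2 - 66) + 94/15)**2 = (-64 + 94/15)**2 = (-866/15)**2 = 749956/225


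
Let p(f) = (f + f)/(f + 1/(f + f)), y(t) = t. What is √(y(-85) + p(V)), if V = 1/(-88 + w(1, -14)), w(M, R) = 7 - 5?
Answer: I*√129223743/1233 ≈ 9.2195*I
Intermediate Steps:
w(M, R) = 2
V = -1/86 (V = 1/(-88 + 2) = 1/(-86) = -1/86 ≈ -0.011628)
p(f) = 2*f/(f + 1/(2*f)) (p(f) = (2*f)/(f + 1/(2*f)) = 2*f/(f + 1/(2*f)))
√(y(-85) + p(V)) = √(-85 + 4*(-1/86)²/(1 + 2*(-1/86)²)) = √(-85 + 4*(1/7396)/(1 + 2*(1/7396))) = √(-85 + 4*(1/7396)/(1 + 1/3698)) = √(-85 + 4*(1/7396)/(3699/3698)) = √(-85 + 4*(1/7396)*(3698/3699)) = √(-85 + 2/3699) = √(-314413/3699) = I*√129223743/1233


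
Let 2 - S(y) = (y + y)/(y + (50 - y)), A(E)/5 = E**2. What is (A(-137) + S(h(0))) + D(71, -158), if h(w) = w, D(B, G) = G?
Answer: 93689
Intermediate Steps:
A(E) = 5*E**2
S(y) = 2 - y/25 (S(y) = 2 - (y + y)/(y + (50 - y)) = 2 - 2*y/50 = 2 - y/25)
(A(-137) + S(h(0))) + D(71, -158) = (5*(-137)**2 + (2 - 1/25*0)) - 158 = (5*18769 + (2 + 0)) - 158 = (93845 + 2) - 158 = 93847 - 158 = 93689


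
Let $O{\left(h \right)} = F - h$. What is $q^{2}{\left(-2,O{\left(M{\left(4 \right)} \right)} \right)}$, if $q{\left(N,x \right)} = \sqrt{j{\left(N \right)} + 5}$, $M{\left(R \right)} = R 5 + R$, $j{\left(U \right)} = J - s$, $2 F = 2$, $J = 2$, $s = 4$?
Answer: $3$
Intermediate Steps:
$F = 1$ ($F = \frac{1}{2} \cdot 2 = 1$)
$j{\left(U \right)} = -2$ ($j{\left(U \right)} = 2 - 4 = -2$)
$M{\left(R \right)} = 6 R$ ($M{\left(R \right)} = 5 R + R = 6 R$)
$O{\left(h \right)} = 1 - h$
$q{\left(N,x \right)} = \sqrt{3}$ ($q{\left(N,x \right)} = \sqrt{-2 + 5} = \sqrt{3}$)
$q^{2}{\left(-2,O{\left(M{\left(4 \right)} \right)} \right)} = \left(\sqrt{3}\right)^{2} = 3$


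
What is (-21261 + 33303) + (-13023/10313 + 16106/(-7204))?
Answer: 447199344457/37147426 ≈ 12039.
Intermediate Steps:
(-21261 + 33303) + (-13023/10313 + 16106/(-7204)) = 12042 + (-13023*1/10313 + 16106*(-1/7204)) = 12042 + (-13023/10313 - 8053/3602) = 12042 - 129959435/37147426 = 447199344457/37147426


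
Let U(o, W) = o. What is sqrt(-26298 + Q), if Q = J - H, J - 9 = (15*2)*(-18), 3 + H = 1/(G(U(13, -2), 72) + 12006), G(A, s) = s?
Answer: I*sqrt(434813943718)/4026 ≈ 163.79*I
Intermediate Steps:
H = -36233/12078 (H = -3 + 1/(72 + 12006) = -3 + 1/12078 = -36233/12078 ≈ -2.9999)
J = -531 (J = 9 + (15*2)*(-18) = 9 + 30*(-18) = 9 - 540 = -531)
Q = -6377185/12078 (Q = -531 - 1*(-36233/12078) = -531 + 36233/12078 = -6377185/12078 ≈ -528.00)
sqrt(-26298 + Q) = sqrt(-26298 - 6377185/12078) = sqrt(-324004429/12078) = I*sqrt(434813943718)/4026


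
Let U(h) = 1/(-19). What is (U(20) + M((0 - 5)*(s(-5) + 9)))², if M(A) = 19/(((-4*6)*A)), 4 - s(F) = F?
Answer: 3236401/1684281600 ≈ 0.0019215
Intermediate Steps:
s(F) = 4 - F
U(h) = -1/19
M(A) = -19/(24*A) (M(A) = 19/((-24*A)) = 19*(-1/(24*A)) = -19/(24*A))
(U(20) + M((0 - 5)*(s(-5) + 9)))² = (-1/19 - 19*1/((0 - 5)*((4 - 1*(-5)) + 9))/24)² = (-1/19 - 19*(-1/(5*((4 + 5) + 9)))/24)² = (-1/19 - 19*(-1/(5*(9 + 9)))/24)² = (-1/19 - 19/(24*((-5*18))))² = (-1/19 - 19/24/(-90))² = (-1/19 - 19/24*(-1/90))² = (-1/19 + 19/2160)² = (-1799/41040)² = 3236401/1684281600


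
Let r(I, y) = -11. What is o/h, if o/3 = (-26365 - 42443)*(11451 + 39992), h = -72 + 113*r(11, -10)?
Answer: 10619069832/1315 ≈ 8.0753e+6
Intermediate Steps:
h = -1315 (h = -72 + 113*(-11) = -72 - 1243 = -1315)
o = -10619069832 (o = 3*((-26365 - 42443)*(11451 + 39992)) = 3*(-68808*51443) = 3*(-3539689944) = -10619069832)
o/h = -10619069832/(-1315) = -10619069832*(-1/1315) = 10619069832/1315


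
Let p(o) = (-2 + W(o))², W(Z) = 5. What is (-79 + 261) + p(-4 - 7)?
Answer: 191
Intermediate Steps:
p(o) = 9 (p(o) = (-2 + 5)² = 3² = 9)
(-79 + 261) + p(-4 - 7) = (-79 + 261) + 9 = 182 + 9 = 191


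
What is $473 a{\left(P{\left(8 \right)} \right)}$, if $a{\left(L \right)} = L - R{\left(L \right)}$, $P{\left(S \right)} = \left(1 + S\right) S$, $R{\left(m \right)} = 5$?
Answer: $31691$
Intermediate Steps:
$P{\left(S \right)} = S \left(1 + S\right)$
$a{\left(L \right)} = -5 + L$ ($a{\left(L \right)} = L - 5 = -5 + L$)
$473 a{\left(P{\left(8 \right)} \right)} = 473 \left(-5 + 8 \left(1 + 8\right)\right) = 473 \left(-5 + 8 \cdot 9\right) = 473 \left(-5 + 72\right) = 473 \cdot 67 = 31691$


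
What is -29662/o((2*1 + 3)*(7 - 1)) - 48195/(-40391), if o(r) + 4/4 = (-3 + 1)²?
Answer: -1197933257/121173 ≈ -9886.1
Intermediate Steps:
o(r) = 3 (o(r) = -1 + (-3 + 1)² = -1 + (-2)² = -1 + 4 = 3)
-29662/o((2*1 + 3)*(7 - 1)) - 48195/(-40391) = -29662/3 - 48195/(-40391) = -29662*⅓ - 48195*(-1/40391) = -29662/3 + 48195/40391 = -1197933257/121173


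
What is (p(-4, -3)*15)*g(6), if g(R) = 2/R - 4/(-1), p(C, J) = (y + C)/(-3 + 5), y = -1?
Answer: -325/2 ≈ -162.50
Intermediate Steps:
p(C, J) = -½ + C/2 (p(C, J) = (-1 + C)/(-3 + 5) = (-1 + C)/2 = (-1 + C)*(½) = -½ + C/2)
g(R) = 4 + 2/R (g(R) = 2/R - 4*(-1) = 2/R + 4 = 4 + 2/R)
(p(-4, -3)*15)*g(6) = ((-½ + (½)*(-4))*15)*(4 + 2/6) = ((-½ - 2)*15)*(4 + 2*(⅙)) = (-5/2*15)*(4 + ⅓) = -75/2*13/3 = -325/2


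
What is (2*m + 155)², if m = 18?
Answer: 36481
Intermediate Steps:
(2*m + 155)² = (2*18 + 155)² = (36 + 155)² = 191² = 36481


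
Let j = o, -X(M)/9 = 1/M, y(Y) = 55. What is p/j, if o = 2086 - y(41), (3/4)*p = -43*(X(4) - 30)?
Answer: 1849/2031 ≈ 0.91039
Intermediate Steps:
X(M) = -9/M
p = 1849 (p = 4*(-43*(-9/4 - 30))/3 = 4*(-43*(-129/4))/3 = (4/3)*(5547/4) = 1849)
o = 2031 (o = 2086 - 1*55 = 2086 - 55 = 2031)
j = 2031
p/j = 1849/2031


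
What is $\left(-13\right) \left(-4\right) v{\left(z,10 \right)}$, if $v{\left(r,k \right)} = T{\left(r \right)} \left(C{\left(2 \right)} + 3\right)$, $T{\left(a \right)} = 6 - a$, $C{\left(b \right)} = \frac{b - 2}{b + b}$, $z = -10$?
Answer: $2496$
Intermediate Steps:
$C{\left(b \right)} = \frac{-2 + b}{2 b}$
$v{\left(r,k \right)} = 18 - 3 r$ ($v{\left(r,k \right)} = \left(6 - r\right) \left(\frac{-2 + 2}{2 \cdot 2} + 3\right) = \left(6 - r\right) \left(\frac{1}{2} \cdot \frac{1}{2} \cdot 0 + 3\right) = \left(6 - r\right) \left(0 + 3\right) = \left(6 - r\right) 3 = 18 - 3 r$)
$\left(-13\right) \left(-4\right) v{\left(z,10 \right)} = \left(-13\right) \left(-4\right) \left(18 - -30\right) = 52 \left(18 + 30\right) = 52 \cdot 48 = 2496$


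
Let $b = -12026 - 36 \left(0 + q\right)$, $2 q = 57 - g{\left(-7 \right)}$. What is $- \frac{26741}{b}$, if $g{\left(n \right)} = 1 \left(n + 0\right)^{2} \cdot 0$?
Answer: $\frac{2057}{1004} \approx 2.0488$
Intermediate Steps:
$g{\left(n \right)} = 0$ ($g{\left(n \right)} = 1 n^{2} \cdot 0 = n^{2} \cdot 0 = 0$)
$q = \frac{57}{2}$ ($q = \frac{57 - 0}{2} = \frac{57 + 0}{2} = \frac{1}{2} \cdot 57 = \frac{57}{2} \approx 28.5$)
$b = -13052$ ($b = -12026 - 36 \left(0 + \frac{57}{2}\right) = -12026 - 36 \cdot \frac{57}{2} = -12026 - 1026 = -13052$)
$- \frac{26741}{b} = - \frac{26741}{-13052} = \left(-26741\right) \left(- \frac{1}{13052}\right) = \frac{2057}{1004}$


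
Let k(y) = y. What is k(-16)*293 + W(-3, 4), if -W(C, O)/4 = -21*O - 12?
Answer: -4304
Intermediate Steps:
W(C, O) = 48 + 84*O (W(C, O) = -4*(-21*O - 12) = -4*(-12 - 21*O) = 48 + 84*O)
k(-16)*293 + W(-3, 4) = -16*293 + (48 + 84*4) = -4688 + (48 + 336) = -4688 + 384 = -4304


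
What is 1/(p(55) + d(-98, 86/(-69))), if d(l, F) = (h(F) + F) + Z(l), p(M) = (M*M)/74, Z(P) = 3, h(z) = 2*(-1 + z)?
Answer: 1702/64913 ≈ 0.026220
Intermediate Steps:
h(z) = -2 + 2*z
p(M) = M**2/74 (p(M) = M**2*(1/74) = M**2/74)
d(l, F) = 1 + 3*F (d(l, F) = ((-2 + 2*F) + F) + 3 = (-2 + 3*F) + 3 = 1 + 3*F)
1/(p(55) + d(-98, 86/(-69))) = 1/((1/74)*55**2 + (1 + 3*(86/(-69)))) = 1/((1/74)*3025 + (1 + 3*(86*(-1/69)))) = 1/(3025/74 + (1 + 3*(-86/69))) = 1/(3025/74 + (1 - 86/23)) = 1/(3025/74 - 63/23) = 1/(64913/1702) = 1702/64913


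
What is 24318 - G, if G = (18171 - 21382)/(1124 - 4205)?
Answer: 5763119/237 ≈ 24317.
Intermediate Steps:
G = 247/237 (G = -3211/(-3081) = -3211*(-1/3081) = 247/237 ≈ 1.0422)
24318 - G = 24318 - 1*247/237 = 24318 - 247/237 = 5763119/237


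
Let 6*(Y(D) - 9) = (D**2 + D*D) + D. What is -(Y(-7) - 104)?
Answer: 479/6 ≈ 79.833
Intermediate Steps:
Y(D) = 9 + D**2/3 + D/6 (Y(D) = 9 + ((D**2 + D*D) + D)/6 = 9 + ((D**2 + D**2) + D)/6 = 9 + (2*D**2 + D)/6 = 9 + (D + 2*D**2)/6 = 9 + (D**2/3 + D/6) = 9 + D**2/3 + D/6)
-(Y(-7) - 104) = -((9 + (1/3)*(-7)**2 + (1/6)*(-7)) - 104) = -((9 + (1/3)*49 - 7/6) - 104) = -((9 + 49/3 - 7/6) - 104) = -(145/6 - 104) = -1*(-479/6) = 479/6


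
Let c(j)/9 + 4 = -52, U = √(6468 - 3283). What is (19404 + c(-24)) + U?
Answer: 18900 + 7*√65 ≈ 18956.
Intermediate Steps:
U = 7*√65 (U = √3185 = 7*√65 ≈ 56.436)
c(j) = -504 (c(j) = -36 + 9*(-52) = -36 - 468 = -504)
(19404 + c(-24)) + U = (19404 - 504) + 7*√65 = 18900 + 7*√65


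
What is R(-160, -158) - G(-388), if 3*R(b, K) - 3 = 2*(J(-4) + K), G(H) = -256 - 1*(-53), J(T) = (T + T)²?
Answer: 424/3 ≈ 141.33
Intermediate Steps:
J(T) = 4*T² (J(T) = (2*T)² = 4*T²)
G(H) = -203 (G(H) = -256 + 53 = -203)
R(b, K) = 131/3 + 2*K/3 (R(b, K) = 1 + (2*(4*(-4)² + K))/3 = 1 + (2*(4*16 + K))/3 = 1 + (2*(64 + K))/3 = 1 + (128 + 2*K)/3 = 1 + (128/3 + 2*K/3) = 131/3 + 2*K/3)
R(-160, -158) - G(-388) = (131/3 + (⅔)*(-158)) - 1*(-203) = (131/3 - 316/3) + 203 = -185/3 + 203 = 424/3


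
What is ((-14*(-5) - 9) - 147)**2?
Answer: 7396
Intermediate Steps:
((-14*(-5) - 9) - 147)**2 = ((-7*(-10) - 9) - 147)**2 = ((70 - 9) - 147)**2 = (61 - 147)**2 = (-86)**2 = 7396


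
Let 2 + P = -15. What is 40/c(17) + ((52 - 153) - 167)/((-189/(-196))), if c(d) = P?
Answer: -128648/459 ≈ -280.28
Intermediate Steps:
P = -17 (P = -2 - 15 = -17)
c(d) = -17
40/c(17) + ((52 - 153) - 167)/((-189/(-196))) = 40/(-17) + ((52 - 153) - 167)/((-189/(-196))) = 40*(-1/17) + (-101 - 167)/((-189*(-1/196))) = -40/17 - 268/27/28 = -40/17 - 268*28/27 = -40/17 - 7504/27 = -128648/459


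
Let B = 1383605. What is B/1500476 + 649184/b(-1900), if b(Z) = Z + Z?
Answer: -121103414073/712726100 ≈ -169.92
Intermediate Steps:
b(Z) = 2*Z
B/1500476 + 649184/b(-1900) = 1383605/1500476 + 649184/((2*(-1900))) = 1383605*(1/1500476) + 649184/(-3800) = 1383605/1500476 + 649184*(-1/3800) = 1383605/1500476 - 81148/475 = -121103414073/712726100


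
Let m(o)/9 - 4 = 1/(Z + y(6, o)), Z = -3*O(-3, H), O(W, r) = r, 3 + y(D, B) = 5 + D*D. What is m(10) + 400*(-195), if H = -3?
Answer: -3664299/47 ≈ -77964.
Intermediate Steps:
y(D, B) = 2 + D² (y(D, B) = -3 + (5 + D*D) = -3 + (5 + D²) = 2 + D²)
Z = 9 (Z = -3*(-3) = 9)
m(o) = 1701/47 (m(o) = 36 + 9/(9 + (2 + 6²)) = 36 + 9/(9 + (2 + 36)) = 36 + 9/(9 + 38) = 36 + 9/47 = 1701/47)
m(10) + 400*(-195) = 1701/47 + 400*(-195) = 1701/47 - 78000 = -3664299/47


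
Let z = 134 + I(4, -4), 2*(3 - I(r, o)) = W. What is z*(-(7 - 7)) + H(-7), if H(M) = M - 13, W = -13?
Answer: -20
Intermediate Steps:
H(M) = -13 + M
I(r, o) = 19/2 (I(r, o) = 3 - 1/2*(-13) = 3 + 13/2 = 19/2)
z = 287/2 (z = 134 + 19/2 = 287/2 ≈ 143.50)
z*(-(7 - 7)) + H(-7) = 287*(-(7 - 7))/2 + (-13 - 7) = 287*(-1*0)/2 - 20 = (287/2)*0 - 20 = 0 - 20 = -20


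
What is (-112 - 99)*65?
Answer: -13715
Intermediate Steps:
(-112 - 99)*65 = -211*65 = -13715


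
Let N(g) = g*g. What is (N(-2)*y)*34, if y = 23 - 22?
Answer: 136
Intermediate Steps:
y = 1
N(g) = g²
(N(-2)*y)*34 = ((-2)²*1)*34 = (4*1)*34 = 4*34 = 136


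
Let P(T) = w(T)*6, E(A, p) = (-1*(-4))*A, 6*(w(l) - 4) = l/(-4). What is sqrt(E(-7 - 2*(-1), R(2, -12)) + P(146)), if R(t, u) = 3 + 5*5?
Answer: I*sqrt(130)/2 ≈ 5.7009*I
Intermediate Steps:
R(t, u) = 28 (R(t, u) = 3 + 25 = 28)
w(l) = 4 - l/24 (w(l) = 4 + (l/(-4))/6 = 4 + (l*(-1/4))/6 = 4 + (-l/4)/6 = 4 - l/24)
E(A, p) = 4*A
P(T) = 24 - T/4 (P(T) = (4 - T/24)*6 = 24 - T/4)
sqrt(E(-7 - 2*(-1), R(2, -12)) + P(146)) = sqrt(4*(-7 - 2*(-1)) + (24 - 1/4*146)) = sqrt(4*(-7 + 2) + (24 - 73/2)) = sqrt(4*(-5) - 25/2) = sqrt(-20 - 25/2) = sqrt(-65/2) = I*sqrt(130)/2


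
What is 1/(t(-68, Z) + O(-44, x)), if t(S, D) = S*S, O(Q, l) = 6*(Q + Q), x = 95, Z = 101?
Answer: 1/4096 ≈ 0.00024414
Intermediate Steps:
O(Q, l) = 12*Q (O(Q, l) = 6*(2*Q) = 12*Q)
t(S, D) = S²
1/(t(-68, Z) + O(-44, x)) = 1/((-68)² + 12*(-44)) = 1/(4624 - 528) = 1/4096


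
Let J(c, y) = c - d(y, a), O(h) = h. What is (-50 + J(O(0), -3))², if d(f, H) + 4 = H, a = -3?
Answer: 1849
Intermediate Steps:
d(f, H) = -4 + H
J(c, y) = 7 + c (J(c, y) = c - (-4 - 3) = c - 1*(-7) = c + 7 = 7 + c)
(-50 + J(O(0), -3))² = (-50 + (7 + 0))² = (-50 + 7)² = (-43)² = 1849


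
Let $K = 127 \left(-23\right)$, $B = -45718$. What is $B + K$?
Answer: $-48639$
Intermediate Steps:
$K = -2921$
$B + K = -45718 - 2921 = -48639$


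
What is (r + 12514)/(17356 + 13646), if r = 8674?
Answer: 10594/15501 ≈ 0.68344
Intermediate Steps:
(r + 12514)/(17356 + 13646) = (8674 + 12514)/(17356 + 13646) = 21188/31002 = 21188*(1/31002) = 10594/15501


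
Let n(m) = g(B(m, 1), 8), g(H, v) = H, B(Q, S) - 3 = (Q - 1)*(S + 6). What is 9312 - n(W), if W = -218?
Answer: 10842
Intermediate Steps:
B(Q, S) = 3 + (-1 + Q)*(6 + S) (B(Q, S) = 3 + (Q - 1)*(S + 6) = 3 + (-1 + Q)*(6 + S))
n(m) = -4 + 7*m (n(m) = -3 - 1*1 + 6*m + m*1 = -3 - 1 + 6*m + m = -4 + 7*m)
9312 - n(W) = 9312 - (-4 + 7*(-218)) = 9312 - (-4 - 1526) = 9312 - 1*(-1530) = 9312 + 1530 = 10842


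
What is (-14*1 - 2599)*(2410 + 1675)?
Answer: -10674105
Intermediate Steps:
(-14*1 - 2599)*(2410 + 1675) = (-14 - 2599)*4085 = -2613*4085 = -10674105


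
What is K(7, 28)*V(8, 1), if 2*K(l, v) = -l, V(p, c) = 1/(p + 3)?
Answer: -7/22 ≈ -0.31818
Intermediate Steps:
V(p, c) = 1/(3 + p)
K(l, v) = -l/2 (K(l, v) = (-l)/2 = -l/2)
K(7, 28)*V(8, 1) = (-½*7)/(3 + 8) = -7/2/11 = -7/2*1/11 = -7/22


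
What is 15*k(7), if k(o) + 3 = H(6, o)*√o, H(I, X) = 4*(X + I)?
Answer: -45 + 780*√7 ≈ 2018.7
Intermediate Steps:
H(I, X) = 4*I + 4*X (H(I, X) = 4*(I + X) = 4*I + 4*X)
k(o) = -3 + √o*(24 + 4*o) (k(o) = -3 + (4*6 + 4*o)*√o = -3 + (24 + 4*o)*√o = -3 + √o*(24 + 4*o))
15*k(7) = 15*(-3 + 4*√7*(6 + 7)) = 15*(-3 + 4*√7*13) = 15*(-3 + 52*√7) = -45 + 780*√7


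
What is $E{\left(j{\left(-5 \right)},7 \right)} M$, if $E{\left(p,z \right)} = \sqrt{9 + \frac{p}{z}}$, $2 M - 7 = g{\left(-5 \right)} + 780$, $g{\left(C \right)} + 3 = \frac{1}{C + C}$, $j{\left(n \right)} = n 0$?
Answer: $\frac{23517}{20} \approx 1175.8$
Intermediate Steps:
$j{\left(n \right)} = 0$
$g{\left(C \right)} = -3 + \frac{1}{2 C}$ ($g{\left(C \right)} = -3 + \frac{1}{C + C} = -3 + \frac{1}{2 C}$)
$M = \frac{7839}{20}$ ($M = \frac{7}{2} + \frac{\left(-3 + \frac{1}{2 \left(-5\right)}\right) + 780}{2} = \frac{7}{2} + \frac{\left(-3 + \frac{1}{2} \left(- \frac{1}{5}\right)\right) + 780}{2} = \frac{7}{2} + \frac{\left(-3 - \frac{1}{10}\right) + 780}{2} = \frac{7}{2} + \frac{- \frac{31}{10} + 780}{2} = \frac{7}{2} + \frac{1}{2} \cdot \frac{7769}{10} = \frac{7}{2} + \frac{7769}{20} = \frac{7839}{20} \approx 391.95$)
$E{\left(j{\left(-5 \right)},7 \right)} M = \sqrt{9 + \frac{0}{7}} \cdot \frac{7839}{20} = \sqrt{9 + 0 \cdot \frac{1}{7}} \cdot \frac{7839}{20} = \sqrt{9 + 0} \cdot \frac{7839}{20} = \sqrt{9} \cdot \frac{7839}{20} = 3 \cdot \frac{7839}{20} = \frac{23517}{20}$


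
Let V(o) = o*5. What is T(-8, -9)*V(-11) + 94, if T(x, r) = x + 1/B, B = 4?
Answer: 2081/4 ≈ 520.25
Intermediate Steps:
V(o) = 5*o
T(x, r) = ¼ + x (T(x, r) = x + 1/4 = x + ¼ = ¼ + x)
T(-8, -9)*V(-11) + 94 = (¼ - 8)*(5*(-11)) + 94 = -31/4*(-55) + 94 = 1705/4 + 94 = 2081/4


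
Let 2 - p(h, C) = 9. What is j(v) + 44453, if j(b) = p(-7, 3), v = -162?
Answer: 44446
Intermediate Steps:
p(h, C) = -7 (p(h, C) = 2 - 1*9 = 2 - 9 = -7)
j(b) = -7
j(v) + 44453 = -7 + 44453 = 44446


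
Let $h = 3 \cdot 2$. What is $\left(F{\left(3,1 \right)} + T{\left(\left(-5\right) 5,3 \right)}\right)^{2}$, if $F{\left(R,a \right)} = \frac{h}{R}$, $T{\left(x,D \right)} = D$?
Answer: $25$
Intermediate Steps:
$h = 6$
$F{\left(R,a \right)} = \frac{6}{R}$
$\left(F{\left(3,1 \right)} + T{\left(\left(-5\right) 5,3 \right)}\right)^{2} = \left(\frac{6}{3} + 3\right)^{2} = \left(6 \cdot \frac{1}{3} + 3\right)^{2} = \left(2 + 3\right)^{2} = 5^{2} = 25$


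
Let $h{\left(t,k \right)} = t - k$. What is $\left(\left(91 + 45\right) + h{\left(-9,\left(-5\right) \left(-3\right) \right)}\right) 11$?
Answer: $1232$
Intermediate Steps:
$\left(\left(91 + 45\right) + h{\left(-9,\left(-5\right) \left(-3\right) \right)}\right) 11 = \left(\left(91 + 45\right) - \left(9 - -15\right)\right) 11 = \left(136 - 24\right) 11 = 112 \cdot 11 = 1232$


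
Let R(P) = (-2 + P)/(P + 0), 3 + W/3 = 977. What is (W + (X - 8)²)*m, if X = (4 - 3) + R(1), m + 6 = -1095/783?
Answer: -5765966/261 ≈ -22092.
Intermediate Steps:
W = 2922 (W = -9 + 3*977 = -9 + 2931 = 2922)
R(P) = (-2 + P)/P
m = -1931/261 (m = -6 - 1095/783 = -6 - 1095*1/783 = -6 - 365/261 = -1931/261 ≈ -7.3985)
X = 0 (X = (4 - 3) + (-2 + 1)/1 = 1 + 1*(-1) = 1 - 1 = 0)
(W + (X - 8)²)*m = (2922 + (0 - 8)²)*(-1931/261) = (2922 + (-8)²)*(-1931/261) = (2922 + 64)*(-1931/261) = 2986*(-1931/261) = -5765966/261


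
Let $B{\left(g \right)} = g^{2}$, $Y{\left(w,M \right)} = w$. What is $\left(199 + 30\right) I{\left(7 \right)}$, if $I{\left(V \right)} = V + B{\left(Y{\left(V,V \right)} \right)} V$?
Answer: $80150$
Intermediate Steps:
$I{\left(V \right)} = V + V^{3}$ ($I{\left(V \right)} = V + V^{2} V = V + V^{3}$)
$\left(199 + 30\right) I{\left(7 \right)} = \left(199 + 30\right) \left(7 + 7^{3}\right) = 229 \left(7 + 343\right) = 229 \cdot 350 = 80150$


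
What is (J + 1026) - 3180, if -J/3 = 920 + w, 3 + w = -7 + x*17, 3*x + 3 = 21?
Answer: -5190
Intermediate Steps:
x = 6 (x = -1 + (⅓)*21 = -1 + 7 = 6)
w = 92 (w = -3 + (-7 + 6*17) = -3 + (-7 + 102) = -3 + 95 = 92)
J = -3036 (J = -3*(920 + 92) = -3*1012 = -3036)
(J + 1026) - 3180 = (-3036 + 1026) - 3180 = -2010 - 3180 = -5190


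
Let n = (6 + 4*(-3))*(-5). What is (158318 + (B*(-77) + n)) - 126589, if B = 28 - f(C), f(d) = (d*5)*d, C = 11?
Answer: 76188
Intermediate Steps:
f(d) = 5*d**2 (f(d) = (5*d)*d = 5*d**2)
B = -577 (B = 28 - 5*11**2 = 28 - 5*121 = 28 - 1*605 = 28 - 605 = -577)
n = 30 (n = (6 - 12)*(-5) = -6*(-5) = 30)
(158318 + (B*(-77) + n)) - 126589 = (158318 + (-577*(-77) + 30)) - 126589 = (158318 + (44429 + 30)) - 126589 = (158318 + 44459) - 126589 = 202777 - 126589 = 76188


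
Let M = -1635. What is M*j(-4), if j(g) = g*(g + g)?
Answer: -52320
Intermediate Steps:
j(g) = 2*g² (j(g) = g*(2*g) = 2*g²)
M*j(-4) = -3270*(-4)² = -3270*16 = -1635*32 = -52320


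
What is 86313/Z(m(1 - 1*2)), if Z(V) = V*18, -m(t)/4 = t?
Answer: 28771/24 ≈ 1198.8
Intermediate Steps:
m(t) = -4*t
Z(V) = 18*V
86313/Z(m(1 - 1*2)) = 86313/((18*(-4*(1 - 1*2)))) = 86313/((18*(-4*(1 - 2)))) = 86313/((18*(-4*(-1)))) = 86313/((18*4)) = 86313/72 = 86313*(1/72) = 28771/24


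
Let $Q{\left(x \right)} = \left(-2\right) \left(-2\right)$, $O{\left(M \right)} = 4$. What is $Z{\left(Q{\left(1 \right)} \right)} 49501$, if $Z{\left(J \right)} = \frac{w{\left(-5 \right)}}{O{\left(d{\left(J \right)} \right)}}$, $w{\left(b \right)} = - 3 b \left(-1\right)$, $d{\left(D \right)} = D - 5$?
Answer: $- \frac{742515}{4} \approx -1.8563 \cdot 10^{5}$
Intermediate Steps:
$d{\left(D \right)} = -5 + D$
$Q{\left(x \right)} = 4$
$w{\left(b \right)} = 3 b$
$Z{\left(J \right)} = - \frac{15}{4}$ ($Z{\left(J \right)} = \frac{3 \left(-5\right)}{4} = \left(-15\right) \frac{1}{4} = - \frac{15}{4}$)
$Z{\left(Q{\left(1 \right)} \right)} 49501 = \left(- \frac{15}{4}\right) 49501 = - \frac{742515}{4}$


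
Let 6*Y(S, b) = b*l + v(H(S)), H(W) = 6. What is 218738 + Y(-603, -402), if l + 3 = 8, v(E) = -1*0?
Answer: 218403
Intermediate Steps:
v(E) = 0
l = 5 (l = -3 + 8 = 5)
Y(S, b) = 5*b/6 (Y(S, b) = (b*5 + 0)/6 = (5*b + 0)/6 = (5*b)/6 = 5*b/6)
218738 + Y(-603, -402) = 218738 + (⅚)*(-402) = 218738 - 335 = 218403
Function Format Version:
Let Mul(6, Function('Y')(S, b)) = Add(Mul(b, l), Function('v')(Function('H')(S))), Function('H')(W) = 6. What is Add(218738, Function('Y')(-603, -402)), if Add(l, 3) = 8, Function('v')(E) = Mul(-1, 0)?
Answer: 218403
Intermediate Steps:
Function('v')(E) = 0
l = 5 (l = Add(-3, 8) = 5)
Function('Y')(S, b) = Mul(Rational(5, 6), b) (Function('Y')(S, b) = Mul(Rational(1, 6), Add(Mul(b, 5), 0)) = Mul(Rational(1, 6), Add(Mul(5, b), 0)) = Mul(Rational(1, 6), Mul(5, b)) = Mul(Rational(5, 6), b))
Add(218738, Function('Y')(-603, -402)) = Add(218738, Mul(Rational(5, 6), -402)) = Add(218738, -335) = 218403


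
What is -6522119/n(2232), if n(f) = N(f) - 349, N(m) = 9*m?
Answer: -6522119/19739 ≈ -330.42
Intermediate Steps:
n(f) = -349 + 9*f (n(f) = 9*f - 349 = -349 + 9*f)
-6522119/n(2232) = -6522119/(-349 + 9*2232) = -6522119/(-349 + 20088) = -6522119/19739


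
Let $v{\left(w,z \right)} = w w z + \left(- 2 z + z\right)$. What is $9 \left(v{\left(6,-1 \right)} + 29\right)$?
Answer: $-54$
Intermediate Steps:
$v{\left(w,z \right)} = - z + z w^{2}$ ($v{\left(w,z \right)} = w^{2} z - z = z w^{2} - z = - z + z w^{2}$)
$9 \left(v{\left(6,-1 \right)} + 29\right) = 9 \left(- (-1 + 6^{2}) + 29\right) = 9 \left(- (-1 + 36) + 29\right) = 9 \left(\left(-1\right) 35 + 29\right) = 9 \left(-35 + 29\right) = 9 \left(-6\right) = -54$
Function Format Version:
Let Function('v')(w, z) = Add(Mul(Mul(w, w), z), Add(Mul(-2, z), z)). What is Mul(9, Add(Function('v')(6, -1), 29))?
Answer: -54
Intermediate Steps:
Function('v')(w, z) = Add(Mul(-1, z), Mul(z, Pow(w, 2))) (Function('v')(w, z) = Add(Mul(Pow(w, 2), z), Mul(-1, z)) = Add(Mul(z, Pow(w, 2)), Mul(-1, z)) = Add(Mul(-1, z), Mul(z, Pow(w, 2))))
Mul(9, Add(Function('v')(6, -1), 29)) = Mul(9, Add(Mul(-1, Add(-1, Pow(6, 2))), 29)) = Mul(9, Add(Mul(-1, Add(-1, 36)), 29)) = Mul(9, Add(Mul(-1, 35), 29)) = Mul(9, Add(-35, 29)) = Mul(9, -6) = -54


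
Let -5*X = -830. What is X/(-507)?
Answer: -166/507 ≈ -0.32742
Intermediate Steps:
X = 166 (X = -⅕*(-830) = 166)
X/(-507) = 166/(-507) = 166*(-1/507) = -166/507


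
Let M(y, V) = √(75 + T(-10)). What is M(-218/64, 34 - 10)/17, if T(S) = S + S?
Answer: √55/17 ≈ 0.43625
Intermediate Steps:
T(S) = 2*S
M(y, V) = √55 (M(y, V) = √(75 + 2*(-10)) = √(75 - 20) = √55)
M(-218/64, 34 - 10)/17 = √55/17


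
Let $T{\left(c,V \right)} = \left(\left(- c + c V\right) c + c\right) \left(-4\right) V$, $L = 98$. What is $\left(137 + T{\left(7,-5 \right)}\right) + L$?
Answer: $-5505$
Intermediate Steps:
$T{\left(c,V \right)} = V \left(- 4 c - 4 c \left(- c + V c\right)\right)$ ($T{\left(c,V \right)} = \left(\left(- c + V c\right) c + c\right) \left(-4\right) V = \left(c \left(- c + V c\right) + c\right) \left(-4\right) V = \left(c + c \left(- c + V c\right)\right) \left(-4\right) V = \left(- 4 c - 4 c \left(- c + V c\right)\right) V = V \left(- 4 c - 4 c \left(- c + V c\right)\right)$)
$\left(137 + T{\left(7,-5 \right)}\right) + L = \left(137 + 4 \left(-5\right) 7 \left(-1 + 7 - \left(-5\right) 7\right)\right) + 98 = \left(137 + 4 \left(-5\right) 7 \left(-1 + 7 + 35\right)\right) + 98 = \left(137 + 4 \left(-5\right) 7 \cdot 41\right) + 98 = \left(137 - 5740\right) + 98 = -5603 + 98 = -5505$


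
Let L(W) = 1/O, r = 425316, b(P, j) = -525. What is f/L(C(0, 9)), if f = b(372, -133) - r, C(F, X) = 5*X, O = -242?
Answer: 103053522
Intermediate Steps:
L(W) = -1/242 (L(W) = 1/(-242) = -1/242)
f = -425841 (f = -525 - 1*425316 = -525 - 425316 = -425841)
f/L(C(0, 9)) = -425841/(-1/242) = -425841*(-242) = 103053522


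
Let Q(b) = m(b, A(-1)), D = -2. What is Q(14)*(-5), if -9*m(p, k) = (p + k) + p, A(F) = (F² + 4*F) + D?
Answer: 115/9 ≈ 12.778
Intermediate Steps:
A(F) = -2 + F² + 4*F (A(F) = (F² + 4*F) - 2 = -2 + F² + 4*F)
m(p, k) = -2*p/9 - k/9 (m(p, k) = -((p + k) + p)/9 = -((k + p) + p)/9 = -(k + 2*p)/9 = -2*p/9 - k/9)
Q(b) = 5/9 - 2*b/9 (Q(b) = -2*b/9 - (-2 + (-1)² + 4*(-1))/9 = -2*b/9 - (-2 + 1 - 4)/9 = -2*b/9 - ⅑*(-5) = -2*b/9 + 5/9 = 5/9 - 2*b/9)
Q(14)*(-5) = (5/9 - 2/9*14)*(-5) = (5/9 - 28/9)*(-5) = -23/9*(-5) = 115/9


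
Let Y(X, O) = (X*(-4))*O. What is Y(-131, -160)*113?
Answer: -9473920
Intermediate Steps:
Y(X, O) = -4*O*X (Y(X, O) = (-4*X)*O = -4*O*X)
Y(-131, -160)*113 = -4*(-160)*(-131)*113 = -83840*113 = -9473920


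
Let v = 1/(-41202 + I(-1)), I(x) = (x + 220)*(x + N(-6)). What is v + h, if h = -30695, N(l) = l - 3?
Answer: -1331917441/43392 ≈ -30695.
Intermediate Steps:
N(l) = -3 + l
I(x) = (-9 + x)*(220 + x) (I(x) = (x + 220)*(x + (-3 - 6)) = (220 + x)*(x - 9) = (220 + x)*(-9 + x) = (-9 + x)*(220 + x))
v = -1/43392 (v = 1/(-41202 + (-1980 + (-1)**2 + 211*(-1))) = 1/(-41202 + (-1980 + 1 - 211)) = 1/(-41202 - 2190) = 1/(-43392) = -1/43392 ≈ -2.3046e-5)
v + h = -1/43392 - 30695 = -1331917441/43392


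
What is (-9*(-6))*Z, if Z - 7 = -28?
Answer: -1134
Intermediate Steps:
Z = -21 (Z = 7 - 28 = -21)
(-9*(-6))*Z = -9*(-6)*(-21) = 54*(-21) = -1134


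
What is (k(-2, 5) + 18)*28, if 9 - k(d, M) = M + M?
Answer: 476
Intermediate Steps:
k(d, M) = 9 - 2*M (k(d, M) = 9 - (M + M) = 9 - 2*M)
(k(-2, 5) + 18)*28 = ((9 - 2*5) + 18)*28 = ((9 - 10) + 18)*28 = (-1 + 18)*28 = 17*28 = 476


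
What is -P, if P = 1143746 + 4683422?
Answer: -5827168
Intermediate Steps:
P = 5827168
-P = -1*5827168 = -5827168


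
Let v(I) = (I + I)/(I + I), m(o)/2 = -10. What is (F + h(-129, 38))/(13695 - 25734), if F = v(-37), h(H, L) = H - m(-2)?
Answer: 36/4013 ≈ 0.0089708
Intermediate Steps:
m(o) = -20 (m(o) = 2*(-10) = -20)
v(I) = 1 (v(I) = (2*I)/((2*I)) = (2*I)*(1/(2*I)) = 1)
h(H, L) = 20 + H (h(H, L) = H - 1*(-20) = H + 20 = 20 + H)
F = 1
(F + h(-129, 38))/(13695 - 25734) = (1 + (20 - 129))/(13695 - 25734) = (1 - 109)/(-12039) = -108*(-1/12039) = 36/4013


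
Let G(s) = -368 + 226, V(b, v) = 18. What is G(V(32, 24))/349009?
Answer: -142/349009 ≈ -0.00040687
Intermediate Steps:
G(s) = -142
G(V(32, 24))/349009 = -142/349009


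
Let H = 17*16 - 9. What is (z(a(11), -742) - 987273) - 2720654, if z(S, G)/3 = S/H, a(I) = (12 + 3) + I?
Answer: -975184723/263 ≈ -3.7079e+6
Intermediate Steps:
H = 263 (H = 272 - 9 = 263)
a(I) = 15 + I
z(S, G) = 3*S/263 (z(S, G) = 3*(S/263) = 3*S/263)
(z(a(11), -742) - 987273) - 2720654 = (3*(15 + 11)/263 - 987273) - 2720654 = ((3/263)*26 - 987273) - 2720654 = (78/263 - 987273) - 2720654 = -259652721/263 - 2720654 = -975184723/263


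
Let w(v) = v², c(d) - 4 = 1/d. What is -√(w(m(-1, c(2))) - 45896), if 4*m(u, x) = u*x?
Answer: -I*√2937263/8 ≈ -214.23*I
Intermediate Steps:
c(d) = 4 + 1/d
m(u, x) = u*x/4 (m(u, x) = (u*x)/4 = u*x/4)
-√(w(m(-1, c(2))) - 45896) = -√(((¼)*(-1)*(4 + 1/2))² - 45896) = -√(((¼)*(-1)*(4 + ½))² - 45896) = -√(((¼)*(-1)*(9/2))² - 45896) = -√((-9/8)² - 45896) = -√(81/64 - 45896) = -√(-2937263/64) = -I*√2937263/8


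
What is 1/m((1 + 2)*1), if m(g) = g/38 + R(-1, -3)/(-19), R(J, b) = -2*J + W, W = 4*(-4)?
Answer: 38/31 ≈ 1.2258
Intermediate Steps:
W = -16
R(J, b) = -16 - 2*J (R(J, b) = -2*J - 16 = -16 - 2*J)
m(g) = 14/19 + g/38 (m(g) = g/38 + (-16 - 2*(-1))/(-19) = g*(1/38) + (-16 + 2)*(-1/19) = g/38 - 14*(-1/19) = g/38 + 14/19 = 14/19 + g/38)
1/m((1 + 2)*1) = 1/(14/19 + ((1 + 2)*1)/38) = 1/(14/19 + (3*1)/38) = 1/(14/19 + (1/38)*3) = 1/(14/19 + 3/38) = 1/(31/38) = 38/31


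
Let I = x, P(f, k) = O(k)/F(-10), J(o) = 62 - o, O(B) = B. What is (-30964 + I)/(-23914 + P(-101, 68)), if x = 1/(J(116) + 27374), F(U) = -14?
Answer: 5921555353/4574242240 ≈ 1.2945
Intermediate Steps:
P(f, k) = -k/14 (P(f, k) = k/(-14) = k*(-1/14) = -k/14)
x = 1/27320 (x = 1/((62 - 1*116) + 27374) = 1/((62 - 116) + 27374) = 1/(-54 + 27374) = 1/27320 ≈ 3.6603e-5)
I = 1/27320 ≈ 3.6603e-5
(-30964 + I)/(-23914 + P(-101, 68)) = (-30964 + 1/27320)/(-23914 - 1/14*68) = -845936479/(27320*(-23914 - 34/7)) = -845936479/(27320*(-167432/7)) = -845936479/27320*(-7/167432) = 5921555353/4574242240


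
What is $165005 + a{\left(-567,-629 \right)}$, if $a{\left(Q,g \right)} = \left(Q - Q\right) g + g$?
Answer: $164376$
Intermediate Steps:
$a{\left(Q,g \right)} = g$ ($a{\left(Q,g \right)} = 0 g + g = 0 + g = g$)
$165005 + a{\left(-567,-629 \right)} = 165005 - 629 = 164376$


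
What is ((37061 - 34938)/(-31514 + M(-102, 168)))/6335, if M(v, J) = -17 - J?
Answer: -2123/200813165 ≈ -1.0572e-5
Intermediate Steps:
((37061 - 34938)/(-31514 + M(-102, 168)))/6335 = ((37061 - 34938)/(-31514 + (-17 - 1*168)))/6335 = (2123/(-31514 + (-17 - 168)))*(1/6335) = (2123/(-31514 - 185))*(1/6335) = (2123/(-31699))*(1/6335) = (2123*(-1/31699))*(1/6335) = -2123/31699*1/6335 = -2123/200813165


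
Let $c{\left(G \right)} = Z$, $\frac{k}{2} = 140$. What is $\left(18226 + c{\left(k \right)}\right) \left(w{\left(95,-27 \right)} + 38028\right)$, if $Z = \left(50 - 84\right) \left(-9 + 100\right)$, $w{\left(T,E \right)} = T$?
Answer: $576877236$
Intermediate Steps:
$k = 280$ ($k = 2 \cdot 140 = 280$)
$Z = -3094$ ($Z = \left(-34\right) 91 = -3094$)
$c{\left(G \right)} = -3094$
$\left(18226 + c{\left(k \right)}\right) \left(w{\left(95,-27 \right)} + 38028\right) = \left(18226 - 3094\right) \left(95 + 38028\right) = 15132 \cdot 38123 = 576877236$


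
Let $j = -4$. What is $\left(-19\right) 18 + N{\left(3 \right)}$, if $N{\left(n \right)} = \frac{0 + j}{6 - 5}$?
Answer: $-346$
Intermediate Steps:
$N{\left(n \right)} = -4$ ($N{\left(n \right)} = \frac{0 - 4}{6 - 5} = - \frac{4}{1} = \left(-4\right) 1 = -4$)
$\left(-19\right) 18 + N{\left(3 \right)} = \left(-19\right) 18 - 4 = -342 - 4 = -346$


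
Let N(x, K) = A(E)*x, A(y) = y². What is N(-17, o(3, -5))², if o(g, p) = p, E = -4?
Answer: 73984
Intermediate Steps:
N(x, K) = 16*x (N(x, K) = (-4)²*x = 16*x)
N(-17, o(3, -5))² = (16*(-17))² = (-272)² = 73984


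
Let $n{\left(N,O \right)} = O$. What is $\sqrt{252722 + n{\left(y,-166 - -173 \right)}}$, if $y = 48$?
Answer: $3 \sqrt{28081} \approx 502.72$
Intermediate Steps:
$\sqrt{252722 + n{\left(y,-166 - -173 \right)}} = \sqrt{252722 - -7} = \sqrt{252722 + \left(-166 + 173\right)} = \sqrt{252722 + 7} = \sqrt{252729} = 3 \sqrt{28081}$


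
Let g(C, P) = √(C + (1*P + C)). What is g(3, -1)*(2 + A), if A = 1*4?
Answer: 6*√5 ≈ 13.416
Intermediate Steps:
A = 4
g(C, P) = √(P + 2*C) (g(C, P) = √(C + (P + C)) = √(C + (C + P)) = √(P + 2*C))
g(3, -1)*(2 + A) = √(-1 + 2*3)*(2 + 4) = √(-1 + 6)*6 = √5*6 = 6*√5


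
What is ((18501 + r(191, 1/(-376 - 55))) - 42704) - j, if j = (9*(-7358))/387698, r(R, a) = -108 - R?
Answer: -4749655087/193849 ≈ -24502.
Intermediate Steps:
j = -33111/193849 (j = -66222*1/387698 = -33111/193849 ≈ -0.17081)
((18501 + r(191, 1/(-376 - 55))) - 42704) - j = ((18501 + (-108 - 1*191)) - 42704) - 1*(-33111/193849) = ((18501 + (-108 - 191)) - 42704) + 33111/193849 = ((18501 - 299) - 42704) + 33111/193849 = (18202 - 42704) + 33111/193849 = -24502 + 33111/193849 = -4749655087/193849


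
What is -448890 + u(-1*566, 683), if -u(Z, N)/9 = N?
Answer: -455037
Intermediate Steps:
u(Z, N) = -9*N
-448890 + u(-1*566, 683) = -448890 - 9*683 = -448890 - 6147 = -455037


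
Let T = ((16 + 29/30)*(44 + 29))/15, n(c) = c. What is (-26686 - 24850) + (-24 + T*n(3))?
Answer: -7696843/150 ≈ -51312.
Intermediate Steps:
T = 37157/450 (T = ((16 + 29*(1/30))*73)*(1/15) = ((16 + 29/30)*73)*(1/15) = ((509/30)*73)*(1/15) = (37157/30)*(1/15) = 37157/450 ≈ 82.571)
(-26686 - 24850) + (-24 + T*n(3)) = (-26686 - 24850) + (-24 + (37157/450)*3) = -51536 + (-24 + 37157/150) = -51536 + 33557/150 = -7696843/150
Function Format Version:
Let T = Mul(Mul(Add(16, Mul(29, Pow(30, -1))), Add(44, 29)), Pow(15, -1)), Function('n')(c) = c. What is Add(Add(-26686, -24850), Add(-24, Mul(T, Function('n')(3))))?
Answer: Rational(-7696843, 150) ≈ -51312.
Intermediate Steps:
T = Rational(37157, 450) (T = Mul(Mul(Add(16, Mul(29, Rational(1, 30))), 73), Rational(1, 15)) = Mul(Mul(Add(16, Rational(29, 30)), 73), Rational(1, 15)) = Mul(Mul(Rational(509, 30), 73), Rational(1, 15)) = Mul(Rational(37157, 30), Rational(1, 15)) = Rational(37157, 450) ≈ 82.571)
Add(Add(-26686, -24850), Add(-24, Mul(T, Function('n')(3)))) = Add(Add(-26686, -24850), Add(-24, Mul(Rational(37157, 450), 3))) = Add(-51536, Add(-24, Rational(37157, 150))) = Add(-51536, Rational(33557, 150)) = Rational(-7696843, 150)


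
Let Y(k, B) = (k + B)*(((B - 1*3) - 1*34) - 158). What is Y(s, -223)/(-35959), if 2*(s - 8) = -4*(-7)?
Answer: -7638/3269 ≈ -2.3365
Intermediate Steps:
s = 22 (s = 8 + (-4*(-7))/2 = 8 + (½)*28 = 8 + 14 = 22)
Y(k, B) = (-195 + B)*(B + k) (Y(k, B) = (B + k)*(((B - 3) - 34) - 158) = (B + k)*(((-3 + B) - 34) - 158) = (B + k)*((-37 + B) - 158) = (B + k)*(-195 + B) = (-195 + B)*(B + k))
Y(s, -223)/(-35959) = ((-223)² - 195*(-223) - 195*22 - 223*22)/(-35959) = (49729 + 43485 - 4290 - 4906)*(-1/35959) = 84018*(-1/35959) = -7638/3269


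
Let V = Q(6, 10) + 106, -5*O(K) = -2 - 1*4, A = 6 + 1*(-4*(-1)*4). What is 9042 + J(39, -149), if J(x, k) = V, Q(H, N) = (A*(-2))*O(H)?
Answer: 45476/5 ≈ 9095.2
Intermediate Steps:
A = 22 (A = 6 + 1*(4*4) = 6 + 1*16 = 6 + 16 = 22)
O(K) = 6/5 (O(K) = -(-2 - 1*4)/5 = -(-2 - 4)/5 = -1/5*(-6) = 6/5)
Q(H, N) = -264/5 (Q(H, N) = (22*(-2))*(6/5) = -44*6/5 = -264/5)
V = 266/5 (V = -264/5 + 106 = 266/5 ≈ 53.200)
J(x, k) = 266/5
9042 + J(39, -149) = 9042 + 266/5 = 45476/5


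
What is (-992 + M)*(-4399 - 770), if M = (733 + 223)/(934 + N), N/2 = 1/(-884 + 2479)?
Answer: 1907734878939/372433 ≈ 5.1224e+6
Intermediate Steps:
N = 2/1595 (N = 2/(-884 + 2479) = 2/1595 ≈ 0.0012539)
M = 381205/372433 (M = (733 + 223)/(934 + 2/1595) = 956/(1489732/1595) = 956*(1595/1489732) = 381205/372433 ≈ 1.0236)
(-992 + M)*(-4399 - 770) = (-992 + 381205/372433)*(-4399 - 770) = -369072331/372433*(-5169) = 1907734878939/372433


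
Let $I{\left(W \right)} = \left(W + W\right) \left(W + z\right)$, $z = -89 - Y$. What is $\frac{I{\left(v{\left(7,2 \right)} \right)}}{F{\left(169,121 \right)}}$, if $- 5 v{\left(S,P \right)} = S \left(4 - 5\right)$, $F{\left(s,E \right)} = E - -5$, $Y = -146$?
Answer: $\frac{292}{225} \approx 1.2978$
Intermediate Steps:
$F{\left(s,E \right)} = 5 + E$ ($F{\left(s,E \right)} = E + 5 = 5 + E$)
$z = 57$ ($z = -89 - -146 = -89 + 146 = 57$)
$v{\left(S,P \right)} = \frac{S}{5}$ ($v{\left(S,P \right)} = - \frac{S \left(4 - 5\right)}{5} = - \frac{S \left(-1\right)}{5} = - \frac{\left(-1\right) S}{5} = \frac{S}{5}$)
$I{\left(W \right)} = 2 W \left(57 + W\right)$ ($I{\left(W \right)} = \left(W + W\right) \left(W + 57\right) = 2 W \left(57 + W\right)$)
$\frac{I{\left(v{\left(7,2 \right)} \right)}}{F{\left(169,121 \right)}} = \frac{2 \cdot \frac{1}{5} \cdot 7 \left(57 + \frac{1}{5} \cdot 7\right)}{5 + 121} = \frac{2 \cdot \frac{7}{5} \left(57 + \frac{7}{5}\right)}{126} = 2 \cdot \frac{7}{5} \cdot \frac{292}{5} \cdot \frac{1}{126} = \frac{4088}{25} \cdot \frac{1}{126} = \frac{292}{225}$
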